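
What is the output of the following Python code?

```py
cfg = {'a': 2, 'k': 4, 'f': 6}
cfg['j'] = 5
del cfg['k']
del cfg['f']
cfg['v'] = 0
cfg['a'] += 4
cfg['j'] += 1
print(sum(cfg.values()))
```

cfg['j'] = 5 → {'a': 2, 'k': 4, 'f': 6, 'j': 5}
del 'k' → {'a': 2, 'f': 6, 'j': 5}
del 'f' → {'a': 2, 'j': 5}
cfg['v'] = 0 → {'a': 2, 'j': 5, 'v': 0}
cfg['a'] = 2+4 = 6 → {'a': 6, 'j': 5, 'v': 0}
cfg['j'] = 5+1 = 6 → {'a': 6, 'j': 6, 'v': 0}
sum of values = 12

12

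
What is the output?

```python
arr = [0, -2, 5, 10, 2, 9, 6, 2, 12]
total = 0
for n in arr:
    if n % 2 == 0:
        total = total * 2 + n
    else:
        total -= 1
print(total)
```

n=0: even, total = 0*2+0 = 0
n=-2: even, total = 0*2+(-2) = -2
n=5: not even, total = (-2)-1 = -3
n=10: even, total = (-3)*2+10 = 4
n=2: even, total = 4*2+2 = 10
n=9: not even, total = 10-1 = 9
n=6: even, total = 9*2+6 = 24
n=2: even, total = 24*2+2 = 50
n=12: even, total = 50*2+12 = 112

112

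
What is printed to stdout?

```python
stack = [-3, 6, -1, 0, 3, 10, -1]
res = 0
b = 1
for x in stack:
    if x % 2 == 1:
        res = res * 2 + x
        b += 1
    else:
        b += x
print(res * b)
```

x=-3: odd, res = 0*2+(-3) = -3; b=2
x=6: not odd; b=8
x=-1: odd, res = (-3)*2+(-1) = -7; b=9
x=0: not odd; b=9
x=3: odd, res = (-7)*2+3 = -11; b=10
x=10: not odd; b=20
x=-1: odd, res = (-11)*2+(-1) = -23; b=21
res*b = (-23)*21 = -483

-483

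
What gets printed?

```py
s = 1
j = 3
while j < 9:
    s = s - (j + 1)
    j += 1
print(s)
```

j=3: s = 1-4 = -3
j=4: s = (-3)-5 = -8
j=5: s = (-8)-6 = -14
j=6: s = (-14)-7 = -21
j=7: s = (-21)-8 = -29
j=8: s = (-29)-9 = -38

-38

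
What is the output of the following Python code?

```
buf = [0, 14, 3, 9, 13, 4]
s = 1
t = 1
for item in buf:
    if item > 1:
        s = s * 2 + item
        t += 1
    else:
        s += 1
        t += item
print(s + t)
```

item=0: not >1, s = 1+1 = 2; t=1
item=14: >1, s = 2*2+14 = 18; t=2
item=3: >1, s = 18*2+3 = 39; t=3
item=9: >1, s = 39*2+9 = 87; t=4
item=13: >1, s = 87*2+13 = 187; t=5
item=4: >1, s = 187*2+4 = 378; t=6
s+t = 378+6 = 384

384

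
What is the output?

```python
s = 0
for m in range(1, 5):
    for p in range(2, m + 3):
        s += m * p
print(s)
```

m=1,p=2: s = 0+2 = 2
m=1,p=3: s = 2+3 = 5
m=2,p=2: s = 5+4 = 9
m=2,p=3: s = 9+6 = 15
m=2,p=4: s = 15+8 = 23
m=3,p=2: s = 23+6 = 29
m=3,p=3: s = 29+9 = 38
m=3,p=4: s = 38+12 = 50
m=3,p=5: s = 50+15 = 65
m=4,p=2: s = 65+8 = 73
m=4,p=3: s = 73+12 = 85
m=4,p=4: s = 85+16 = 101
m=4,p=5: s = 101+20 = 121
m=4,p=6: s = 121+24 = 145

145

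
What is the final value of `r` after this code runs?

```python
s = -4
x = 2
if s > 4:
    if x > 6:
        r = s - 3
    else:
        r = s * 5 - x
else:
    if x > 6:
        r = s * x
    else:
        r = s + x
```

s=-4, x=2
s > 4 is False; x > 6 is False
→ r = s + x = -2

-2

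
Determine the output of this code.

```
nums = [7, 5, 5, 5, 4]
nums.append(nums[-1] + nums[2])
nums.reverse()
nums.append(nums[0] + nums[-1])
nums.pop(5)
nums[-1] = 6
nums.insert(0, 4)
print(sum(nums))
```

38

append nums[-1]+nums[2] = 4+5 = 9 → [7, 5, 5, 5, 4, 9]
reverse → [9, 4, 5, 5, 5, 7]
append nums[0]+nums[-1] = 9+7 = 16 → [9, 4, 5, 5, 5, 7, 16]
pop(5) removes 7 → [9, 4, 5, 5, 5, 16]
nums[-1] = 6 → [9, 4, 5, 5, 5, 6]
insert 4 at 0 → [4, 9, 4, 5, 5, 5, 6]
sum = 38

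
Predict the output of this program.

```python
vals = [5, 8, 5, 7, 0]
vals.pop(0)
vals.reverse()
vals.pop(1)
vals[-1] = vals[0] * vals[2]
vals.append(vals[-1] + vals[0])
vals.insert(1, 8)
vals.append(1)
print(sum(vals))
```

14

pop(0) removes 5 → [8, 5, 7, 0]
reverse → [0, 7, 5, 8]
pop(1) removes 7 → [0, 5, 8]
vals[-1] = vals[0]*vals[2] = 0*8 = 0 → [0, 5, 0]
append vals[-1]+vals[0] = 0+0 = 0 → [0, 5, 0, 0]
insert 8 at 1 → [0, 8, 5, 0, 0]
append 1 → [0, 8, 5, 0, 0, 1]
sum = 14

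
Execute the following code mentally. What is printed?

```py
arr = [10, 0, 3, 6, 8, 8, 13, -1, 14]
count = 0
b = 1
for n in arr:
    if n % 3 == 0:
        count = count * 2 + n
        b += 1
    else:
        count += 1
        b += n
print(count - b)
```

n=10: not %3==0, count = 0+1 = 1; b=11
n=0: %3==0, count = 1*2+0 = 2; b=12
n=3: %3==0, count = 2*2+3 = 7; b=13
n=6: %3==0, count = 7*2+6 = 20; b=14
n=8: not %3==0, count = 20+1 = 21; b=22
n=8: not %3==0, count = 21+1 = 22; b=30
n=13: not %3==0, count = 22+1 = 23; b=43
n=-1: not %3==0, count = 23+1 = 24; b=42
n=14: not %3==0, count = 24+1 = 25; b=56
count-b = 25-56 = -31

-31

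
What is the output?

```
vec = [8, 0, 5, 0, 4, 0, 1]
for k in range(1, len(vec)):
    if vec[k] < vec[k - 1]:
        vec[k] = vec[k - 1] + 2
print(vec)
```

k=1: 0<8, vec[1] = 8+2 = 10 → [8, 10, 5, 0, 4, 0, 1]
k=2: 5<10, vec[2] = 10+2 = 12 → [8, 10, 12, 0, 4, 0, 1]
k=3: 0<12, vec[3] = 12+2 = 14 → [8, 10, 12, 14, 4, 0, 1]
k=4: 4<14, vec[4] = 14+2 = 16 → [8, 10, 12, 14, 16, 0, 1]
k=5: 0<16, vec[5] = 16+2 = 18 → [8, 10, 12, 14, 16, 18, 1]
k=6: 1<18, vec[6] = 18+2 = 20 → [8, 10, 12, 14, 16, 18, 20]

[8, 10, 12, 14, 16, 18, 20]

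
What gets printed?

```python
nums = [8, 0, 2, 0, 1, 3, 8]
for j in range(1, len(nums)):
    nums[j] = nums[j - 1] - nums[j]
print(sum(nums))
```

j=1: nums[1] = 8-0 = 8 → [8, 8, 2, 0, 1, 3, 8]
j=2: nums[2] = 8-2 = 6 → [8, 8, 6, 0, 1, 3, 8]
j=3: nums[3] = 6-0 = 6 → [8, 8, 6, 6, 1, 3, 8]
j=4: nums[4] = 6-1 = 5 → [8, 8, 6, 6, 5, 3, 8]
j=5: nums[5] = 5-3 = 2 → [8, 8, 6, 6, 5, 2, 8]
j=6: nums[6] = 2-8 = -6 → [8, 8, 6, 6, 5, 2, -6]
sum = 29

29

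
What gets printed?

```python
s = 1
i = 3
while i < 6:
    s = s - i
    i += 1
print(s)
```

i=3: s = 1-3 = -2
i=4: s = (-2)-4 = -6
i=5: s = (-6)-5 = -11

-11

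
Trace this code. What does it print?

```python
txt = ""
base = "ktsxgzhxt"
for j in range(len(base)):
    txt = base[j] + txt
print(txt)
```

txhzgxstk

j=0: prepend 'k' → 'k'
j=1: prepend 't' → 'tk'
j=2: prepend 's' → 'stk'
j=3: prepend 'x' → 'xstk'
j=4: prepend 'g' → 'gxstk'
j=5: prepend 'z' → 'zgxstk'
j=6: prepend 'h' → 'hzgxstk'
j=7: prepend 'x' → 'xhzgxstk'
j=8: prepend 't' → 'txhzgxstk'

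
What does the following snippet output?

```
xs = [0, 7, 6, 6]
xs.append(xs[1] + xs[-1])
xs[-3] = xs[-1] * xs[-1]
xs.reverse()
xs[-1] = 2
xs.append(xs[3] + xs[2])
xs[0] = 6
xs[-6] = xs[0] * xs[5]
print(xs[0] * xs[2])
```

append xs[1]+xs[-1] = 7+6 = 13 → [0, 7, 6, 6, 13]
xs[-3] = xs[-1]*xs[-1] = 13*13 = 169 → [0, 7, 169, 6, 13]
reverse → [13, 6, 169, 7, 0]
xs[-1] = 2 → [13, 6, 169, 7, 2]
append xs[3]+xs[2] = 7+169 = 176 → [13, 6, 169, 7, 2, 176]
xs[0] = 6 → [6, 6, 169, 7, 2, 176]
xs[-6] = xs[0]*xs[5] = 6*176 = 1056 → [1056, 6, 169, 7, 2, 176]
xs[0]*xs[2] = 1056*169 = 178464

178464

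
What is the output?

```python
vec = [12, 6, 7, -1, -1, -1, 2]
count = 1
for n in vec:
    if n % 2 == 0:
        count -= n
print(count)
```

n=12: even, count = 1-12 = -11
n=6: even, count = (-11)-6 = -17
n=7: not even
n=-1: not even
n=-1: not even
n=-1: not even
n=2: even, count = (-17)-2 = -19

-19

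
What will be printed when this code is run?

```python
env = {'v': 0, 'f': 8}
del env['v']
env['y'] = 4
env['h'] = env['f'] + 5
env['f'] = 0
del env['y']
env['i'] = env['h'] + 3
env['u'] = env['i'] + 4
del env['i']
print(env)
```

del 'v' → {'f': 8}
env['y'] = 4 → {'f': 8, 'y': 4}
env['h'] = env['f']+5 = 13 → {'f': 8, 'y': 4, 'h': 13}
env['f'] = 0 → {'f': 0, 'y': 4, 'h': 13}
del 'y' → {'f': 0, 'h': 13}
env['i'] = env['h']+3 = 16 → {'f': 0, 'h': 13, 'i': 16}
env['u'] = env['i']+4 = 20 → {'f': 0, 'h': 13, 'i': 16, 'u': 20}
del 'i' → {'f': 0, 'h': 13, 'u': 20}

{'f': 0, 'h': 13, 'u': 20}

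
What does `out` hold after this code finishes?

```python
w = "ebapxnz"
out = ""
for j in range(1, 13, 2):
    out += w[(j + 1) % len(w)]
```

'axzbpn'

j=1: add w[2]='a' → 'a'
j=3: add w[4]='x' → 'ax'
j=5: add w[6]='z' → 'axz'
j=7: add w[1]='b' → 'axzb'
j=9: add w[3]='p' → 'axzbp'
j=11: add w[5]='n' → 'axzbpn'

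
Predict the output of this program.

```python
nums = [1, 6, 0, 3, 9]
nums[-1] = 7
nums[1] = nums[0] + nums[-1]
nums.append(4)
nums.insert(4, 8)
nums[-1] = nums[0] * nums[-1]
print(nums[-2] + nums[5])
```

nums[-1] = 7 → [1, 6, 0, 3, 7]
nums[1] = nums[0]+nums[-1] = 1+7 = 8 → [1, 8, 0, 3, 7]
append 4 → [1, 8, 0, 3, 7, 4]
insert 8 at 4 → [1, 8, 0, 3, 8, 7, 4]
nums[-1] = nums[0]*nums[-1] = 1*4 = 4 → [1, 8, 0, 3, 8, 7, 4]
nums[-2]+nums[5] = 7+7 = 14

14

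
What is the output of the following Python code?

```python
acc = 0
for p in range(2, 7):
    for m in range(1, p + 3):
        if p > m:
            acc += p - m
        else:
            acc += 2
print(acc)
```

65

p=2,m=1: 2>1, acc = 0+1 = 1
p=2,m=2: not 2>2, acc = 1+2 = 3
p=2,m=3: not 2>3, acc = 3+2 = 5
p=2,m=4: not 2>4, acc = 5+2 = 7
p=3,m=1: 3>1, acc = 7+2 = 9
p=3,m=2: 3>2, acc = 9+1 = 10
p=3,m=3: not 3>3, acc = 10+2 = 12
p=3,m=4: not 3>4, acc = 12+2 = 14
p=3,m=5: not 3>5, acc = 14+2 = 16
p=4,m=1: 4>1, acc = 16+3 = 19
p=4,m=2: 4>2, acc = 19+2 = 21
p=4,m=3: 4>3, acc = 21+1 = 22
p=4,m=4: not 4>4, acc = 22+2 = 24
p=4,m=5: not 4>5, acc = 24+2 = 26
p=4,m=6: not 4>6, acc = 26+2 = 28
p=5,m=1: 5>1, acc = 28+4 = 32
p=5,m=2: 5>2, acc = 32+3 = 35
p=5,m=3: 5>3, acc = 35+2 = 37
p=5,m=4: 5>4, acc = 37+1 = 38
p=5,m=5: not 5>5, acc = 38+2 = 40
p=5,m=6: not 5>6, acc = 40+2 = 42
p=5,m=7: not 5>7, acc = 42+2 = 44
p=6,m=1: 6>1, acc = 44+5 = 49
p=6,m=2: 6>2, acc = 49+4 = 53
p=6,m=3: 6>3, acc = 53+3 = 56
p=6,m=4: 6>4, acc = 56+2 = 58
p=6,m=5: 6>5, acc = 58+1 = 59
p=6,m=6: not 6>6, acc = 59+2 = 61
p=6,m=7: not 6>7, acc = 61+2 = 63
p=6,m=8: not 6>8, acc = 63+2 = 65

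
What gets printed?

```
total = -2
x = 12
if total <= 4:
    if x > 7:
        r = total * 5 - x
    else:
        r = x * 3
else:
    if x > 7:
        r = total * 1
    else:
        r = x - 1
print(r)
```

total=-2, x=12
total <= 4 is True; x > 7 is True
→ r = total * 5 - x = -22

-22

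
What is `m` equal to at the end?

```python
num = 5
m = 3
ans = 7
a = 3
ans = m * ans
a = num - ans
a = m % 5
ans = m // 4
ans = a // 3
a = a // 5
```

ans = 3*7 = 21
a = 5-21 = -16
a = 3%5 = 3
ans = 3//4 = 0
ans = 3//3 = 1
a = 3//5 = 0

3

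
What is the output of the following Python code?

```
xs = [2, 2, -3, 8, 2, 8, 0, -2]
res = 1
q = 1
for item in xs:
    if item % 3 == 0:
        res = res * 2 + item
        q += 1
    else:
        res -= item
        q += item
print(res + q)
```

item=2: not %3==0, res = 1-2 = -1; q=3
item=2: not %3==0, res = (-1)-2 = -3; q=5
item=-3: %3==0, res = (-3)*2+(-3) = -9; q=6
item=8: not %3==0, res = (-9)-8 = -17; q=14
item=2: not %3==0, res = (-17)-2 = -19; q=16
item=8: not %3==0, res = (-19)-8 = -27; q=24
item=0: %3==0, res = (-27)*2+0 = -54; q=25
item=-2: not %3==0, res = (-54)-(-2) = -52; q=23
res+q = (-52)+23 = -29

-29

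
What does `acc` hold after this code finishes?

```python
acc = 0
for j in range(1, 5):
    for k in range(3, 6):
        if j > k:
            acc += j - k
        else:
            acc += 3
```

j=1,k=3: not 1>3, acc = 0+3 = 3
j=1,k=4: not 1>4, acc = 3+3 = 6
j=1,k=5: not 1>5, acc = 6+3 = 9
j=2,k=3: not 2>3, acc = 9+3 = 12
j=2,k=4: not 2>4, acc = 12+3 = 15
j=2,k=5: not 2>5, acc = 15+3 = 18
j=3,k=3: not 3>3, acc = 18+3 = 21
j=3,k=4: not 3>4, acc = 21+3 = 24
j=3,k=5: not 3>5, acc = 24+3 = 27
j=4,k=3: 4>3, acc = 27+1 = 28
j=4,k=4: not 4>4, acc = 28+3 = 31
j=4,k=5: not 4>5, acc = 31+3 = 34

34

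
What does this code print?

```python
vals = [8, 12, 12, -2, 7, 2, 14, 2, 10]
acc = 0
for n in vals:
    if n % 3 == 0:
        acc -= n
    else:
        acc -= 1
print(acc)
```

-31

n=8: not %3==0, acc = 0-1 = -1
n=12: %3==0, acc = (-1)-12 = -13
n=12: %3==0, acc = (-13)-12 = -25
n=-2: not %3==0, acc = (-25)-1 = -26
n=7: not %3==0, acc = (-26)-1 = -27
n=2: not %3==0, acc = (-27)-1 = -28
n=14: not %3==0, acc = (-28)-1 = -29
n=2: not %3==0, acc = (-29)-1 = -30
n=10: not %3==0, acc = (-30)-1 = -31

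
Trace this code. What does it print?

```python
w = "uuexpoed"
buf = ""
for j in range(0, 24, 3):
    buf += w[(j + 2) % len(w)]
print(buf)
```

eouxeupd

j=0: add w[2]='e' → 'e'
j=3: add w[5]='o' → 'eo'
j=6: add w[0]='u' → 'eou'
j=9: add w[3]='x' → 'eoux'
j=12: add w[6]='e' → 'eouxe'
j=15: add w[1]='u' → 'eouxeu'
j=18: add w[4]='p' → 'eouxeup'
j=21: add w[7]='d' → 'eouxeupd'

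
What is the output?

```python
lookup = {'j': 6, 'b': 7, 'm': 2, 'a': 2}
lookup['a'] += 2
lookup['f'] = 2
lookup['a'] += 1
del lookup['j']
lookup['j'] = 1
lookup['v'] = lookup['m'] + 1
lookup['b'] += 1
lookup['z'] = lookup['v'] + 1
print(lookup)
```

lookup['a'] = 2+2 = 4 → {'j': 6, 'b': 7, 'm': 2, 'a': 4}
lookup['f'] = 2 → {'j': 6, 'b': 7, 'm': 2, 'a': 4, 'f': 2}
lookup['a'] = 4+1 = 5 → {'j': 6, 'b': 7, 'm': 2, 'a': 5, 'f': 2}
del 'j' → {'b': 7, 'm': 2, 'a': 5, 'f': 2}
lookup['j'] = 1 → {'b': 7, 'm': 2, 'a': 5, 'f': 2, 'j': 1}
lookup['v'] = lookup['m']+1 = 3 → {'b': 7, 'm': 2, 'a': 5, 'f': 2, 'j': 1, 'v': 3}
lookup['b'] = 7+1 = 8 → {'b': 8, 'm': 2, 'a': 5, 'f': 2, 'j': 1, 'v': 3}
lookup['z'] = lookup['v']+1 = 4 → {'b': 8, 'm': 2, 'a': 5, 'f': 2, 'j': 1, 'v': 3, 'z': 4}

{'b': 8, 'm': 2, 'a': 5, 'f': 2, 'j': 1, 'v': 3, 'z': 4}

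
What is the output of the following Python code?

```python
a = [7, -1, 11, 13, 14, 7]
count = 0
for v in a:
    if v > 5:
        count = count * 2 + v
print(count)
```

v=7: >5, count = 0*2+7 = 7
v=-1: not >5
v=11: >5, count = 7*2+11 = 25
v=13: >5, count = 25*2+13 = 63
v=14: >5, count = 63*2+14 = 140
v=7: >5, count = 140*2+7 = 287

287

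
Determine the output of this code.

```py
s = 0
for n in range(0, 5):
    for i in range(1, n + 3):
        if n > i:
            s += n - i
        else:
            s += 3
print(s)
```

n=0,i=1: not 0>1, s = 0+3 = 3
n=0,i=2: not 0>2, s = 3+3 = 6
n=1,i=1: not 1>1, s = 6+3 = 9
n=1,i=2: not 1>2, s = 9+3 = 12
n=1,i=3: not 1>3, s = 12+3 = 15
n=2,i=1: 2>1, s = 15+1 = 16
n=2,i=2: not 2>2, s = 16+3 = 19
n=2,i=3: not 2>3, s = 19+3 = 22
n=2,i=4: not 2>4, s = 22+3 = 25
n=3,i=1: 3>1, s = 25+2 = 27
n=3,i=2: 3>2, s = 27+1 = 28
n=3,i=3: not 3>3, s = 28+3 = 31
n=3,i=4: not 3>4, s = 31+3 = 34
n=3,i=5: not 3>5, s = 34+3 = 37
n=4,i=1: 4>1, s = 37+3 = 40
n=4,i=2: 4>2, s = 40+2 = 42
n=4,i=3: 4>3, s = 42+1 = 43
n=4,i=4: not 4>4, s = 43+3 = 46
n=4,i=5: not 4>5, s = 46+3 = 49
n=4,i=6: not 4>6, s = 49+3 = 52

52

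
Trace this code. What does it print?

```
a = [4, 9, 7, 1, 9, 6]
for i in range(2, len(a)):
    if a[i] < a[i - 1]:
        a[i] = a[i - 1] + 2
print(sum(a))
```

i=2: 7<9, a[2] = 9+2 = 11 → [4, 9, 11, 1, 9, 6]
i=3: 1<11, a[3] = 11+2 = 13 → [4, 9, 11, 13, 9, 6]
i=4: 9<13, a[4] = 13+2 = 15 → [4, 9, 11, 13, 15, 6]
i=5: 6<15, a[5] = 15+2 = 17 → [4, 9, 11, 13, 15, 17]
sum = 69

69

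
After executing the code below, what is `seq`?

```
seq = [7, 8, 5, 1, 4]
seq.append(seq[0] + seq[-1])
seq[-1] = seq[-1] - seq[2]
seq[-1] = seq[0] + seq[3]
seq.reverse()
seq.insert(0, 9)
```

[9, 8, 4, 1, 5, 8, 7]

append seq[0]+seq[-1] = 7+4 = 11 → [7, 8, 5, 1, 4, 11]
seq[-1] = seq[-1]-seq[2] = 11-5 = 6 → [7, 8, 5, 1, 4, 6]
seq[-1] = seq[0]+seq[3] = 7+1 = 8 → [7, 8, 5, 1, 4, 8]
reverse → [8, 4, 1, 5, 8, 7]
insert 9 at 0 → [9, 8, 4, 1, 5, 8, 7]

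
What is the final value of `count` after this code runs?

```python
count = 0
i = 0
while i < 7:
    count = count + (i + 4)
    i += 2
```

i=0: count = 0+4 = 4
i=2: count = 4+6 = 10
i=4: count = 10+8 = 18
i=6: count = 18+10 = 28

28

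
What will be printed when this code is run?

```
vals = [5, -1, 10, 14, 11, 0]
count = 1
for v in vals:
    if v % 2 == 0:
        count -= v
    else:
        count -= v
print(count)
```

-38

v=5: not even, count = 1-5 = -4
v=-1: not even, count = (-4)-(-1) = -3
v=10: even, count = (-3)-10 = -13
v=14: even, count = (-13)-14 = -27
v=11: not even, count = (-27)-11 = -38
v=0: even, count = (-38)-0 = -38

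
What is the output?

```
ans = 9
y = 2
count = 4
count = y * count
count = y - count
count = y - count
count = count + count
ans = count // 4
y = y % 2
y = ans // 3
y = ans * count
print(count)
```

16

count = 2*4 = 8
count = 2-8 = -6
count = 2-(-6) = 8
count = 8+8 = 16
ans = 16//4 = 4
y = 2%2 = 0
y = 4//3 = 1
y = 4*16 = 64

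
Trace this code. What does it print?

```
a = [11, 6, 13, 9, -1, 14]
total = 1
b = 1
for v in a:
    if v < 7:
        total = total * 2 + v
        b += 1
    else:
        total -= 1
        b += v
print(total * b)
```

v=11: not <7, total = 1-1 = 0; b=12
v=6: <7, total = 0*2+6 = 6; b=13
v=13: not <7, total = 6-1 = 5; b=26
v=9: not <7, total = 5-1 = 4; b=35
v=-1: <7, total = 4*2+(-1) = 7; b=36
v=14: not <7, total = 7-1 = 6; b=50
total*b = 6*50 = 300

300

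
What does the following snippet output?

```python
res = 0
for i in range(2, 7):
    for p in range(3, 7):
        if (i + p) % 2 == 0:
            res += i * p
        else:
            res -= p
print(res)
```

140

i=2,p=3: odd sum, res = 0-3 = -3
i=2,p=4: even sum, res = (-3)+8 = 5
i=2,p=5: odd sum, res = 5-5 = 0
i=2,p=6: even sum, res = 0+12 = 12
i=3,p=3: even sum, res = 12+9 = 21
i=3,p=4: odd sum, res = 21-4 = 17
i=3,p=5: even sum, res = 17+15 = 32
i=3,p=6: odd sum, res = 32-6 = 26
i=4,p=3: odd sum, res = 26-3 = 23
i=4,p=4: even sum, res = 23+16 = 39
i=4,p=5: odd sum, res = 39-5 = 34
i=4,p=6: even sum, res = 34+24 = 58
i=5,p=3: even sum, res = 58+15 = 73
i=5,p=4: odd sum, res = 73-4 = 69
i=5,p=5: even sum, res = 69+25 = 94
i=5,p=6: odd sum, res = 94-6 = 88
i=6,p=3: odd sum, res = 88-3 = 85
i=6,p=4: even sum, res = 85+24 = 109
i=6,p=5: odd sum, res = 109-5 = 104
i=6,p=6: even sum, res = 104+36 = 140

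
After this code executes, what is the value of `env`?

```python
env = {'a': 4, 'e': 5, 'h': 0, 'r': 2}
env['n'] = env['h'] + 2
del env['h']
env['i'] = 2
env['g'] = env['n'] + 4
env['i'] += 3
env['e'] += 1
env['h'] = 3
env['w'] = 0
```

env['n'] = env['h']+2 = 2 → {'a': 4, 'e': 5, 'h': 0, 'r': 2, 'n': 2}
del 'h' → {'a': 4, 'e': 5, 'r': 2, 'n': 2}
env['i'] = 2 → {'a': 4, 'e': 5, 'r': 2, 'n': 2, 'i': 2}
env['g'] = env['n']+4 = 6 → {'a': 4, 'e': 5, 'r': 2, 'n': 2, 'i': 2, 'g': 6}
env['i'] = 2+3 = 5 → {'a': 4, 'e': 5, 'r': 2, 'n': 2, 'i': 5, 'g': 6}
env['e'] = 5+1 = 6 → {'a': 4, 'e': 6, 'r': 2, 'n': 2, 'i': 5, 'g': 6}
env['h'] = 3 → {'a': 4, 'e': 6, 'r': 2, 'n': 2, 'i': 5, 'g': 6, 'h': 3}
env['w'] = 0 → {'a': 4, 'e': 6, 'r': 2, 'n': 2, 'i': 5, 'g': 6, 'h': 3, 'w': 0}

{'a': 4, 'e': 6, 'r': 2, 'n': 2, 'i': 5, 'g': 6, 'h': 3, 'w': 0}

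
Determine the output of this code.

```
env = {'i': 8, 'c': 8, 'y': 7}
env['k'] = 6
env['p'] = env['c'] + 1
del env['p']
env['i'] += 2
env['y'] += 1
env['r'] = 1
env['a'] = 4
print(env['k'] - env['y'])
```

-2

env['k'] = 6 → {'i': 8, 'c': 8, 'y': 7, 'k': 6}
env['p'] = env['c']+1 = 9 → {'i': 8, 'c': 8, 'y': 7, 'k': 6, 'p': 9}
del 'p' → {'i': 8, 'c': 8, 'y': 7, 'k': 6}
env['i'] = 8+2 = 10 → {'i': 10, 'c': 8, 'y': 7, 'k': 6}
env['y'] = 7+1 = 8 → {'i': 10, 'c': 8, 'y': 8, 'k': 6}
env['r'] = 1 → {'i': 10, 'c': 8, 'y': 8, 'k': 6, 'r': 1}
env['a'] = 4 → {'i': 10, 'c': 8, 'y': 8, 'k': 6, 'r': 1, 'a': 4}
env['k']-env['y'] = 6-8 = -2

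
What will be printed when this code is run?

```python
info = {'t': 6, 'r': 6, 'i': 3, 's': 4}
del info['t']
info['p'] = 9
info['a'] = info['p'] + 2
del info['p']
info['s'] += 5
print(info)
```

del 't' → {'r': 6, 'i': 3, 's': 4}
info['p'] = 9 → {'r': 6, 'i': 3, 's': 4, 'p': 9}
info['a'] = info['p']+2 = 11 → {'r': 6, 'i': 3, 's': 4, 'p': 9, 'a': 11}
del 'p' → {'r': 6, 'i': 3, 's': 4, 'a': 11}
info['s'] = 4+5 = 9 → {'r': 6, 'i': 3, 's': 9, 'a': 11}

{'r': 6, 'i': 3, 's': 9, 'a': 11}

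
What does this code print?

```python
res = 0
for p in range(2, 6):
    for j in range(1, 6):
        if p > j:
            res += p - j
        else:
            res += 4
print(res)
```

p=2,j=1: 2>1, res = 0+1 = 1
p=2,j=2: not 2>2, res = 1+4 = 5
p=2,j=3: not 2>3, res = 5+4 = 9
p=2,j=4: not 2>4, res = 9+4 = 13
p=2,j=5: not 2>5, res = 13+4 = 17
p=3,j=1: 3>1, res = 17+2 = 19
p=3,j=2: 3>2, res = 19+1 = 20
p=3,j=3: not 3>3, res = 20+4 = 24
p=3,j=4: not 3>4, res = 24+4 = 28
p=3,j=5: not 3>5, res = 28+4 = 32
p=4,j=1: 4>1, res = 32+3 = 35
p=4,j=2: 4>2, res = 35+2 = 37
p=4,j=3: 4>3, res = 37+1 = 38
p=4,j=4: not 4>4, res = 38+4 = 42
p=4,j=5: not 4>5, res = 42+4 = 46
p=5,j=1: 5>1, res = 46+4 = 50
p=5,j=2: 5>2, res = 50+3 = 53
p=5,j=3: 5>3, res = 53+2 = 55
p=5,j=4: 5>4, res = 55+1 = 56
p=5,j=5: not 5>5, res = 56+4 = 60

60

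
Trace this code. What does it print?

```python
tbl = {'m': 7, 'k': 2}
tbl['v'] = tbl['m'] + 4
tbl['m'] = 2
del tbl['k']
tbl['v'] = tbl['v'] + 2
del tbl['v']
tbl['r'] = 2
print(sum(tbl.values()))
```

4

tbl['v'] = tbl['m']+4 = 11 → {'m': 7, 'k': 2, 'v': 11}
tbl['m'] = 2 → {'m': 2, 'k': 2, 'v': 11}
del 'k' → {'m': 2, 'v': 11}
tbl['v'] = tbl['v']+2 = 13 → {'m': 2, 'v': 13}
del 'v' → {'m': 2}
tbl['r'] = 2 → {'m': 2, 'r': 2}
sum of values = 4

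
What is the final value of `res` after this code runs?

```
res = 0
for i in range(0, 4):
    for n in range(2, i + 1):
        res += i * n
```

i=2,n=2: res = 0+4 = 4
i=3,n=2: res = 4+6 = 10
i=3,n=3: res = 10+9 = 19

19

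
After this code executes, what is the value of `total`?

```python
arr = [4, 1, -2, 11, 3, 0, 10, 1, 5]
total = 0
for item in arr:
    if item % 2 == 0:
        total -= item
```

item=4: even, total = 0-4 = -4
item=1: not even
item=-2: even, total = (-4)-(-2) = -2
item=11: not even
item=3: not even
item=0: even, total = (-2)-0 = -2
item=10: even, total = (-2)-10 = -12
item=1: not even
item=5: not even

-12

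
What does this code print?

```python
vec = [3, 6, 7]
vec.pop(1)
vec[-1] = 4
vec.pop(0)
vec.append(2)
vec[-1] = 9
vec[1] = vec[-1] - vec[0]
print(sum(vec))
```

9

pop(1) removes 6 → [3, 7]
vec[-1] = 4 → [3, 4]
pop(0) removes 3 → [4]
append 2 → [4, 2]
vec[-1] = 9 → [4, 9]
vec[1] = vec[-1]-vec[0] = 9-4 = 5 → [4, 5]
sum = 9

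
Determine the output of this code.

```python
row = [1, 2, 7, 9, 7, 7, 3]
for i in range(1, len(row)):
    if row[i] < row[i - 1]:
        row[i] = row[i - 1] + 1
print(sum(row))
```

i=1: 2>=1, unchanged → [1, 2, 7, 9, 7, 7, 3]
i=2: 7>=2, unchanged → [1, 2, 7, 9, 7, 7, 3]
i=3: 9>=7, unchanged → [1, 2, 7, 9, 7, 7, 3]
i=4: 7<9, row[4] = 9+1 = 10 → [1, 2, 7, 9, 10, 7, 3]
i=5: 7<10, row[5] = 10+1 = 11 → [1, 2, 7, 9, 10, 11, 3]
i=6: 3<11, row[6] = 11+1 = 12 → [1, 2, 7, 9, 10, 11, 12]
sum = 52

52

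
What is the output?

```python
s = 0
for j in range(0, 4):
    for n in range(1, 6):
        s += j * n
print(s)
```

90

j=0,n=1: s = 0+0 = 0
j=0,n=2: s = 0+0 = 0
j=0,n=3: s = 0+0 = 0
j=0,n=4: s = 0+0 = 0
j=0,n=5: s = 0+0 = 0
j=1,n=1: s = 0+1 = 1
j=1,n=2: s = 1+2 = 3
j=1,n=3: s = 3+3 = 6
j=1,n=4: s = 6+4 = 10
j=1,n=5: s = 10+5 = 15
j=2,n=1: s = 15+2 = 17
j=2,n=2: s = 17+4 = 21
j=2,n=3: s = 21+6 = 27
j=2,n=4: s = 27+8 = 35
j=2,n=5: s = 35+10 = 45
j=3,n=1: s = 45+3 = 48
j=3,n=2: s = 48+6 = 54
j=3,n=3: s = 54+9 = 63
j=3,n=4: s = 63+12 = 75
j=3,n=5: s = 75+15 = 90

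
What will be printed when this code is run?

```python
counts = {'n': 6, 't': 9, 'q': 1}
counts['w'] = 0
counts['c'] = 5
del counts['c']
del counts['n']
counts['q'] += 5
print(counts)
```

{'t': 9, 'q': 6, 'w': 0}

counts['w'] = 0 → {'n': 6, 't': 9, 'q': 1, 'w': 0}
counts['c'] = 5 → {'n': 6, 't': 9, 'q': 1, 'w': 0, 'c': 5}
del 'c' → {'n': 6, 't': 9, 'q': 1, 'w': 0}
del 'n' → {'t': 9, 'q': 1, 'w': 0}
counts['q'] = 1+5 = 6 → {'t': 9, 'q': 6, 'w': 0}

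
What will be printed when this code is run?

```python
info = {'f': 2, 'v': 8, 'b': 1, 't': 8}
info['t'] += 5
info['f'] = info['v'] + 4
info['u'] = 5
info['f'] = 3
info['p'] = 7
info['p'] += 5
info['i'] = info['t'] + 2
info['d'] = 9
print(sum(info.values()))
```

66

info['t'] = 8+5 = 13 → {'f': 2, 'v': 8, 'b': 1, 't': 13}
info['f'] = info['v']+4 = 12 → {'f': 12, 'v': 8, 'b': 1, 't': 13}
info['u'] = 5 → {'f': 12, 'v': 8, 'b': 1, 't': 13, 'u': 5}
info['f'] = 3 → {'f': 3, 'v': 8, 'b': 1, 't': 13, 'u': 5}
info['p'] = 7 → {'f': 3, 'v': 8, 'b': 1, 't': 13, 'u': 5, 'p': 7}
info['p'] = 7+5 = 12 → {'f': 3, 'v': 8, 'b': 1, 't': 13, 'u': 5, 'p': 12}
info['i'] = info['t']+2 = 15 → {'f': 3, 'v': 8, 'b': 1, 't': 13, 'u': 5, 'p': 12, 'i': 15}
info['d'] = 9 → {'f': 3, 'v': 8, 'b': 1, 't': 13, 'u': 5, 'p': 12, 'i': 15, 'd': 9}
sum of values = 66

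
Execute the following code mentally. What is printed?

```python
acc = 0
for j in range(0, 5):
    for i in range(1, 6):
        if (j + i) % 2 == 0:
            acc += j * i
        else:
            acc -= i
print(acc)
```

j=0,i=1: odd sum, acc = 0-1 = -1
j=0,i=2: even sum, acc = (-1)+0 = -1
j=0,i=3: odd sum, acc = (-1)-3 = -4
j=0,i=4: even sum, acc = (-4)+0 = -4
j=0,i=5: odd sum, acc = (-4)-5 = -9
j=1,i=1: even sum, acc = (-9)+1 = -8
j=1,i=2: odd sum, acc = (-8)-2 = -10
j=1,i=3: even sum, acc = (-10)+3 = -7
j=1,i=4: odd sum, acc = (-7)-4 = -11
j=1,i=5: even sum, acc = (-11)+5 = -6
j=2,i=1: odd sum, acc = (-6)-1 = -7
j=2,i=2: even sum, acc = (-7)+4 = -3
j=2,i=3: odd sum, acc = (-3)-3 = -6
j=2,i=4: even sum, acc = (-6)+8 = 2
j=2,i=5: odd sum, acc = 2-5 = -3
j=3,i=1: even sum, acc = (-3)+3 = 0
j=3,i=2: odd sum, acc = 0-2 = -2
j=3,i=3: even sum, acc = (-2)+9 = 7
j=3,i=4: odd sum, acc = 7-4 = 3
j=3,i=5: even sum, acc = 3+15 = 18
j=4,i=1: odd sum, acc = 18-1 = 17
j=4,i=2: even sum, acc = 17+8 = 25
j=4,i=3: odd sum, acc = 25-3 = 22
j=4,i=4: even sum, acc = 22+16 = 38
j=4,i=5: odd sum, acc = 38-5 = 33

33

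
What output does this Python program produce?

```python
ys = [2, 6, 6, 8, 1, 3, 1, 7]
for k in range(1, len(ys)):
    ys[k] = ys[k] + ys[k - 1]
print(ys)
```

[2, 8, 14, 22, 23, 26, 27, 34]

k=1: ys[1] = 6+2 = 8 → [2, 8, 6, 8, 1, 3, 1, 7]
k=2: ys[2] = 6+8 = 14 → [2, 8, 14, 8, 1, 3, 1, 7]
k=3: ys[3] = 8+14 = 22 → [2, 8, 14, 22, 1, 3, 1, 7]
k=4: ys[4] = 1+22 = 23 → [2, 8, 14, 22, 23, 3, 1, 7]
k=5: ys[5] = 3+23 = 26 → [2, 8, 14, 22, 23, 26, 1, 7]
k=6: ys[6] = 1+26 = 27 → [2, 8, 14, 22, 23, 26, 27, 7]
k=7: ys[7] = 7+27 = 34 → [2, 8, 14, 22, 23, 26, 27, 34]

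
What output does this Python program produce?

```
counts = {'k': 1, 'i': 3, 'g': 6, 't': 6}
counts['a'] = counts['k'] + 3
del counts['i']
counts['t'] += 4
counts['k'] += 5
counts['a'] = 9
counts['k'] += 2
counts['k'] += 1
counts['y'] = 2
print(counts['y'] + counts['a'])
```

counts['a'] = counts['k']+3 = 4 → {'k': 1, 'i': 3, 'g': 6, 't': 6, 'a': 4}
del 'i' → {'k': 1, 'g': 6, 't': 6, 'a': 4}
counts['t'] = 6+4 = 10 → {'k': 1, 'g': 6, 't': 10, 'a': 4}
counts['k'] = 1+5 = 6 → {'k': 6, 'g': 6, 't': 10, 'a': 4}
counts['a'] = 9 → {'k': 6, 'g': 6, 't': 10, 'a': 9}
counts['k'] = 6+2 = 8 → {'k': 8, 'g': 6, 't': 10, 'a': 9}
counts['k'] = 8+1 = 9 → {'k': 9, 'g': 6, 't': 10, 'a': 9}
counts['y'] = 2 → {'k': 9, 'g': 6, 't': 10, 'a': 9, 'y': 2}
counts['y']+counts['a'] = 2+9 = 11

11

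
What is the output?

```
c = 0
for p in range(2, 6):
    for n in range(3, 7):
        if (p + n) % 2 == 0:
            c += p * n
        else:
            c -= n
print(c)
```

88

p=2,n=3: odd sum, c = 0-3 = -3
p=2,n=4: even sum, c = (-3)+8 = 5
p=2,n=5: odd sum, c = 5-5 = 0
p=2,n=6: even sum, c = 0+12 = 12
p=3,n=3: even sum, c = 12+9 = 21
p=3,n=4: odd sum, c = 21-4 = 17
p=3,n=5: even sum, c = 17+15 = 32
p=3,n=6: odd sum, c = 32-6 = 26
p=4,n=3: odd sum, c = 26-3 = 23
p=4,n=4: even sum, c = 23+16 = 39
p=4,n=5: odd sum, c = 39-5 = 34
p=4,n=6: even sum, c = 34+24 = 58
p=5,n=3: even sum, c = 58+15 = 73
p=5,n=4: odd sum, c = 73-4 = 69
p=5,n=5: even sum, c = 69+25 = 94
p=5,n=6: odd sum, c = 94-6 = 88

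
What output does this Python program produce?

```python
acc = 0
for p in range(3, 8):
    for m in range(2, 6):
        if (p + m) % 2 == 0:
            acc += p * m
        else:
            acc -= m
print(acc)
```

p=3,m=2: odd sum, acc = 0-2 = -2
p=3,m=3: even sum, acc = (-2)+9 = 7
p=3,m=4: odd sum, acc = 7-4 = 3
p=3,m=5: even sum, acc = 3+15 = 18
p=4,m=2: even sum, acc = 18+8 = 26
p=4,m=3: odd sum, acc = 26-3 = 23
p=4,m=4: even sum, acc = 23+16 = 39
p=4,m=5: odd sum, acc = 39-5 = 34
p=5,m=2: odd sum, acc = 34-2 = 32
p=5,m=3: even sum, acc = 32+15 = 47
p=5,m=4: odd sum, acc = 47-4 = 43
p=5,m=5: even sum, acc = 43+25 = 68
p=6,m=2: even sum, acc = 68+12 = 80
p=6,m=3: odd sum, acc = 80-3 = 77
p=6,m=4: even sum, acc = 77+24 = 101
p=6,m=5: odd sum, acc = 101-5 = 96
p=7,m=2: odd sum, acc = 96-2 = 94
p=7,m=3: even sum, acc = 94+21 = 115
p=7,m=4: odd sum, acc = 115-4 = 111
p=7,m=5: even sum, acc = 111+35 = 146

146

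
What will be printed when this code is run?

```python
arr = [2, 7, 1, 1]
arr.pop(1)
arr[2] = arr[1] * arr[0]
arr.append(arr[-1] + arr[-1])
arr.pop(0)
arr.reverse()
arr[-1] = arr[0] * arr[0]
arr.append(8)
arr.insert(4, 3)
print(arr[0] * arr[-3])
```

64

pop(1) removes 7 → [2, 1, 1]
arr[2] = arr[1]*arr[0] = 1*2 = 2 → [2, 1, 2]
append arr[-1]+arr[-1] = 2+2 = 4 → [2, 1, 2, 4]
pop(0) removes 2 → [1, 2, 4]
reverse → [4, 2, 1]
arr[-1] = arr[0]*arr[0] = 4*4 = 16 → [4, 2, 16]
append 8 → [4, 2, 16, 8]
insert 3 at 4 → [4, 2, 16, 8, 3]
arr[0]*arr[-3] = 4*16 = 64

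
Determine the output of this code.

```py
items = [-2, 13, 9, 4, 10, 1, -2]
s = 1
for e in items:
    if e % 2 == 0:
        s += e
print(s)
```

e=-2: even, s = 1+(-2) = -1
e=13: not even
e=9: not even
e=4: even, s = (-1)+4 = 3
e=10: even, s = 3+10 = 13
e=1: not even
e=-2: even, s = 13+(-2) = 11

11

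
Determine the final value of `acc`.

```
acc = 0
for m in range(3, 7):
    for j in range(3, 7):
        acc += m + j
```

m=3,j=3: acc = 0+6 = 6
m=3,j=4: acc = 6+7 = 13
m=3,j=5: acc = 13+8 = 21
m=3,j=6: acc = 21+9 = 30
m=4,j=3: acc = 30+7 = 37
m=4,j=4: acc = 37+8 = 45
m=4,j=5: acc = 45+9 = 54
m=4,j=6: acc = 54+10 = 64
m=5,j=3: acc = 64+8 = 72
m=5,j=4: acc = 72+9 = 81
m=5,j=5: acc = 81+10 = 91
m=5,j=6: acc = 91+11 = 102
m=6,j=3: acc = 102+9 = 111
m=6,j=4: acc = 111+10 = 121
m=6,j=5: acc = 121+11 = 132
m=6,j=6: acc = 132+12 = 144

144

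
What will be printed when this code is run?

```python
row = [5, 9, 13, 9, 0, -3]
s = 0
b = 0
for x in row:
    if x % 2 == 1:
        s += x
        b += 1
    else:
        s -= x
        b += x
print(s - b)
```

x=5: odd, s = 0+5 = 5; b=1
x=9: odd, s = 5+9 = 14; b=2
x=13: odd, s = 14+13 = 27; b=3
x=9: odd, s = 27+9 = 36; b=4
x=0: not odd, s = 36-0 = 36; b=4
x=-3: odd, s = 36+(-3) = 33; b=5
s-b = 33-5 = 28

28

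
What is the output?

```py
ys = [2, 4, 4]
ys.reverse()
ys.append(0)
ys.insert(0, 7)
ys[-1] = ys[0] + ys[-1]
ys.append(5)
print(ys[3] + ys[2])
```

6

reverse → [4, 4, 2]
append 0 → [4, 4, 2, 0]
insert 7 at 0 → [7, 4, 4, 2, 0]
ys[-1] = ys[0]+ys[-1] = 7+0 = 7 → [7, 4, 4, 2, 7]
append 5 → [7, 4, 4, 2, 7, 5]
ys[3]+ys[2] = 2+4 = 6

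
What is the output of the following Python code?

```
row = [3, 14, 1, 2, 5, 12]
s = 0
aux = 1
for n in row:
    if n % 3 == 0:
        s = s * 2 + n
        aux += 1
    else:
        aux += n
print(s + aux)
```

n=3: %3==0, s = 0*2+3 = 3; aux=2
n=14: not %3==0; aux=16
n=1: not %3==0; aux=17
n=2: not %3==0; aux=19
n=5: not %3==0; aux=24
n=12: %3==0, s = 3*2+12 = 18; aux=25
s+aux = 18+25 = 43

43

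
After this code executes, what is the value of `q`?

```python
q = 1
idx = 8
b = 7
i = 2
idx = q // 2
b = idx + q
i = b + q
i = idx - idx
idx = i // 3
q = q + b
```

idx = 1//2 = 0
b = 0+1 = 1
i = 1+1 = 2
i = 0-0 = 0
idx = 0//3 = 0
q = 1+1 = 2

2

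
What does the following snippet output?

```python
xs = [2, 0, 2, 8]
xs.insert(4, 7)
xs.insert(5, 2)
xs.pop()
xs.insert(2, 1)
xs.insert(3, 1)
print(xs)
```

insert 7 at 4 → [2, 0, 2, 8, 7]
insert 2 at 5 → [2, 0, 2, 8, 7, 2]
pop() removes 2 → [2, 0, 2, 8, 7]
insert 1 at 2 → [2, 0, 1, 2, 8, 7]
insert 1 at 3 → [2, 0, 1, 1, 2, 8, 7]

[2, 0, 1, 1, 2, 8, 7]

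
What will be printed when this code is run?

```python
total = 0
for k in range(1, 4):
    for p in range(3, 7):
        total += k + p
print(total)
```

k=1,p=3: total = 0+4 = 4
k=1,p=4: total = 4+5 = 9
k=1,p=5: total = 9+6 = 15
k=1,p=6: total = 15+7 = 22
k=2,p=3: total = 22+5 = 27
k=2,p=4: total = 27+6 = 33
k=2,p=5: total = 33+7 = 40
k=2,p=6: total = 40+8 = 48
k=3,p=3: total = 48+6 = 54
k=3,p=4: total = 54+7 = 61
k=3,p=5: total = 61+8 = 69
k=3,p=6: total = 69+9 = 78

78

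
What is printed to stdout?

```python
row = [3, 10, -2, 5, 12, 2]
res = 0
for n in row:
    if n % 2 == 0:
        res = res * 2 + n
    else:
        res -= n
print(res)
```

n=3: not even, res = 0-3 = -3
n=10: even, res = (-3)*2+10 = 4
n=-2: even, res = 4*2+(-2) = 6
n=5: not even, res = 6-5 = 1
n=12: even, res = 1*2+12 = 14
n=2: even, res = 14*2+2 = 30

30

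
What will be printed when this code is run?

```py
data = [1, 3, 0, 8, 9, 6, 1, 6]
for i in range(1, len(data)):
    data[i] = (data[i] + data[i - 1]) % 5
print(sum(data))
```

21

i=1: data[1] = (3+1)%5 = 4 → [1, 4, 0, 8, 9, 6, 1, 6]
i=2: data[2] = (0+4)%5 = 4 → [1, 4, 4, 8, 9, 6, 1, 6]
i=3: data[3] = (8+4)%5 = 2 → [1, 4, 4, 2, 9, 6, 1, 6]
i=4: data[4] = (9+2)%5 = 1 → [1, 4, 4, 2, 1, 6, 1, 6]
i=5: data[5] = (6+1)%5 = 2 → [1, 4, 4, 2, 1, 2, 1, 6]
i=6: data[6] = (1+2)%5 = 3 → [1, 4, 4, 2, 1, 2, 3, 6]
i=7: data[7] = (6+3)%5 = 4 → [1, 4, 4, 2, 1, 2, 3, 4]
sum = 21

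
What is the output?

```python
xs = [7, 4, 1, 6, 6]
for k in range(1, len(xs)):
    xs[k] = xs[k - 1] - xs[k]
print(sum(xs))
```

k=1: xs[1] = 7-4 = 3 → [7, 3, 1, 6, 6]
k=2: xs[2] = 3-1 = 2 → [7, 3, 2, 6, 6]
k=3: xs[3] = 2-6 = -4 → [7, 3, 2, -4, 6]
k=4: xs[4] = (-4)-6 = -10 → [7, 3, 2, -4, -10]
sum = -2

-2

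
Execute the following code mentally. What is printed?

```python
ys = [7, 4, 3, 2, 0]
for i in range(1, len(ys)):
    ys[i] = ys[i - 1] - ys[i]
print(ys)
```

i=1: ys[1] = 7-4 = 3 → [7, 3, 3, 2, 0]
i=2: ys[2] = 3-3 = 0 → [7, 3, 0, 2, 0]
i=3: ys[3] = 0-2 = -2 → [7, 3, 0, -2, 0]
i=4: ys[4] = (-2)-0 = -2 → [7, 3, 0, -2, -2]

[7, 3, 0, -2, -2]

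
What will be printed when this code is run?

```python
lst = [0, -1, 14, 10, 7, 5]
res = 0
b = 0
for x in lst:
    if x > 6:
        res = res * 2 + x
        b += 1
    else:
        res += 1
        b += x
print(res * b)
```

x=0: not >6, res = 0+1 = 1; b=0
x=-1: not >6, res = 1+1 = 2; b=-1
x=14: >6, res = 2*2+14 = 18; b=0
x=10: >6, res = 18*2+10 = 46; b=1
x=7: >6, res = 46*2+7 = 99; b=2
x=5: not >6, res = 99+1 = 100; b=7
res*b = 100*7 = 700

700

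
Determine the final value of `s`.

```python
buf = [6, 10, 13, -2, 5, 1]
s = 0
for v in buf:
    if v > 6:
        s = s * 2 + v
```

v=6: not >6
v=10: >6, s = 0*2+10 = 10
v=13: >6, s = 10*2+13 = 33
v=-2: not >6
v=5: not >6
v=1: not >6

33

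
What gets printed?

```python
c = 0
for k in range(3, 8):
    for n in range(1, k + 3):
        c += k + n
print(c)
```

330

k=3,n=1: c = 0+4 = 4
k=3,n=2: c = 4+5 = 9
k=3,n=3: c = 9+6 = 15
k=3,n=4: c = 15+7 = 22
k=3,n=5: c = 22+8 = 30
k=4,n=1: c = 30+5 = 35
k=4,n=2: c = 35+6 = 41
k=4,n=3: c = 41+7 = 48
k=4,n=4: c = 48+8 = 56
k=4,n=5: c = 56+9 = 65
k=4,n=6: c = 65+10 = 75
k=5,n=1: c = 75+6 = 81
k=5,n=2: c = 81+7 = 88
k=5,n=3: c = 88+8 = 96
k=5,n=4: c = 96+9 = 105
k=5,n=5: c = 105+10 = 115
k=5,n=6: c = 115+11 = 126
k=5,n=7: c = 126+12 = 138
k=6,n=1: c = 138+7 = 145
k=6,n=2: c = 145+8 = 153
k=6,n=3: c = 153+9 = 162
k=6,n=4: c = 162+10 = 172
k=6,n=5: c = 172+11 = 183
k=6,n=6: c = 183+12 = 195
k=6,n=7: c = 195+13 = 208
k=6,n=8: c = 208+14 = 222
k=7,n=1: c = 222+8 = 230
k=7,n=2: c = 230+9 = 239
k=7,n=3: c = 239+10 = 249
k=7,n=4: c = 249+11 = 260
k=7,n=5: c = 260+12 = 272
k=7,n=6: c = 272+13 = 285
k=7,n=7: c = 285+14 = 299
k=7,n=8: c = 299+15 = 314
k=7,n=9: c = 314+16 = 330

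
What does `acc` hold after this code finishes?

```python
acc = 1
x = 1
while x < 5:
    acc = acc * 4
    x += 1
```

256

x=1: acc = 1*4 = 4
x=2: acc = 4*4 = 16
x=3: acc = 16*4 = 64
x=4: acc = 64*4 = 256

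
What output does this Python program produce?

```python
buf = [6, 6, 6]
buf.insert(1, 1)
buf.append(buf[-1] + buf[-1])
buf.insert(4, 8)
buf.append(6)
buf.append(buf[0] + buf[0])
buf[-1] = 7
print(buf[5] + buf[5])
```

insert 1 at 1 → [6, 1, 6, 6]
append buf[-1]+buf[-1] = 6+6 = 12 → [6, 1, 6, 6, 12]
insert 8 at 4 → [6, 1, 6, 6, 8, 12]
append 6 → [6, 1, 6, 6, 8, 12, 6]
append buf[0]+buf[0] = 6+6 = 12 → [6, 1, 6, 6, 8, 12, 6, 12]
buf[-1] = 7 → [6, 1, 6, 6, 8, 12, 6, 7]
buf[5]+buf[5] = 12+12 = 24

24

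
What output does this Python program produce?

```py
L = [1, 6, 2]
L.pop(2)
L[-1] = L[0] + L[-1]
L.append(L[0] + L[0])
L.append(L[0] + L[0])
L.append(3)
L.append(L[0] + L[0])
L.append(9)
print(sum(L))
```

26

pop(2) removes 2 → [1, 6]
L[-1] = L[0]+L[-1] = 1+6 = 7 → [1, 7]
append L[0]+L[0] = 1+1 = 2 → [1, 7, 2]
append L[0]+L[0] = 1+1 = 2 → [1, 7, 2, 2]
append 3 → [1, 7, 2, 2, 3]
append L[0]+L[0] = 1+1 = 2 → [1, 7, 2, 2, 3, 2]
append 9 → [1, 7, 2, 2, 3, 2, 9]
sum = 26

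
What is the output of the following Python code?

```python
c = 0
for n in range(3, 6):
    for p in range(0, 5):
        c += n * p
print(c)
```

n=3,p=0: c = 0+0 = 0
n=3,p=1: c = 0+3 = 3
n=3,p=2: c = 3+6 = 9
n=3,p=3: c = 9+9 = 18
n=3,p=4: c = 18+12 = 30
n=4,p=0: c = 30+0 = 30
n=4,p=1: c = 30+4 = 34
n=4,p=2: c = 34+8 = 42
n=4,p=3: c = 42+12 = 54
n=4,p=4: c = 54+16 = 70
n=5,p=0: c = 70+0 = 70
n=5,p=1: c = 70+5 = 75
n=5,p=2: c = 75+10 = 85
n=5,p=3: c = 85+15 = 100
n=5,p=4: c = 100+20 = 120

120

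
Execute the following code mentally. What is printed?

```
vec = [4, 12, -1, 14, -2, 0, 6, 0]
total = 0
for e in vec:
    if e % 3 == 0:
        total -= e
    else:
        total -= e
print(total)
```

-33

e=4: not %3==0, total = 0-4 = -4
e=12: %3==0, total = (-4)-12 = -16
e=-1: not %3==0, total = (-16)-(-1) = -15
e=14: not %3==0, total = (-15)-14 = -29
e=-2: not %3==0, total = (-29)-(-2) = -27
e=0: %3==0, total = (-27)-0 = -27
e=6: %3==0, total = (-27)-6 = -33
e=0: %3==0, total = (-33)-0 = -33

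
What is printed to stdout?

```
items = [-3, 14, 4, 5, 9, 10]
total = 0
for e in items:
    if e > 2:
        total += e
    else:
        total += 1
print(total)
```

e=-3: not >2, total = 0+1 = 1
e=14: >2, total = 1+14 = 15
e=4: >2, total = 15+4 = 19
e=5: >2, total = 19+5 = 24
e=9: >2, total = 24+9 = 33
e=10: >2, total = 33+10 = 43

43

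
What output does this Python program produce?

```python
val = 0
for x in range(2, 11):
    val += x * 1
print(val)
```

54

x=2: val = 0+2*1 = 2
x=3: val = 2+3*1 = 5
x=4: val = 5+4*1 = 9
x=5: val = 9+5*1 = 14
x=6: val = 14+6*1 = 20
x=7: val = 20+7*1 = 27
x=8: val = 27+8*1 = 35
x=9: val = 35+9*1 = 44
x=10: val = 44+10*1 = 54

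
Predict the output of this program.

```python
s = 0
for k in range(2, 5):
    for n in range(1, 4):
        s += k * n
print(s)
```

54

k=2,n=1: s = 0+2 = 2
k=2,n=2: s = 2+4 = 6
k=2,n=3: s = 6+6 = 12
k=3,n=1: s = 12+3 = 15
k=3,n=2: s = 15+6 = 21
k=3,n=3: s = 21+9 = 30
k=4,n=1: s = 30+4 = 34
k=4,n=2: s = 34+8 = 42
k=4,n=3: s = 42+12 = 54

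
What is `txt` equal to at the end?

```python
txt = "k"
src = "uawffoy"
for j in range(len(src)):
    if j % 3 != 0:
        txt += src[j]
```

j=0: skip
j=1: add 'a' → 'ka'
j=2: add 'w' → 'kaw'
j=3: skip
j=4: add 'f' → 'kawf'
j=5: add 'o' → 'kawfo'
j=6: skip

'kawfo'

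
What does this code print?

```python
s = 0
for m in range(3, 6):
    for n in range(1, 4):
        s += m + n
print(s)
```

54

m=3,n=1: s = 0+4 = 4
m=3,n=2: s = 4+5 = 9
m=3,n=3: s = 9+6 = 15
m=4,n=1: s = 15+5 = 20
m=4,n=2: s = 20+6 = 26
m=4,n=3: s = 26+7 = 33
m=5,n=1: s = 33+6 = 39
m=5,n=2: s = 39+7 = 46
m=5,n=3: s = 46+8 = 54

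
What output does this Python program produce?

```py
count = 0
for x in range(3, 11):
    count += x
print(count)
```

x=3: count = 0+3 = 3
x=4: count = 3+4 = 7
x=5: count = 7+5 = 12
x=6: count = 12+6 = 18
x=7: count = 18+7 = 25
x=8: count = 25+8 = 33
x=9: count = 33+9 = 42
x=10: count = 42+10 = 52

52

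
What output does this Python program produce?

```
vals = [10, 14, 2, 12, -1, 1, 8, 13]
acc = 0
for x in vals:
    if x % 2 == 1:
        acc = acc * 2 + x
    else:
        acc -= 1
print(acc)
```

-23

x=10: not odd, acc = 0-1 = -1
x=14: not odd, acc = (-1)-1 = -2
x=2: not odd, acc = (-2)-1 = -3
x=12: not odd, acc = (-3)-1 = -4
x=-1: odd, acc = (-4)*2+(-1) = -9
x=1: odd, acc = (-9)*2+1 = -17
x=8: not odd, acc = (-17)-1 = -18
x=13: odd, acc = (-18)*2+13 = -23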